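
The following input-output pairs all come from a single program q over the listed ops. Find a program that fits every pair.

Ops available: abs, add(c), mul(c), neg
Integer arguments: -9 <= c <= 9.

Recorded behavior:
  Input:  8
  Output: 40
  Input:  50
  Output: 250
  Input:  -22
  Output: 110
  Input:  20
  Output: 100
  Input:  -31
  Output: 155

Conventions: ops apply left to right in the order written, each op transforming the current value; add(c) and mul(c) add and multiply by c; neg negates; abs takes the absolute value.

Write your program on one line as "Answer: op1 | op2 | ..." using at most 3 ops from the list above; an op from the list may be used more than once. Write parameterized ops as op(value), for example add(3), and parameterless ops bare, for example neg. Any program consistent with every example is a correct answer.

neg | abs | mul(5)

Check, running the answer program on each example:
  8 -> -8 -> 8 -> 40
  50 -> -50 -> 50 -> 250
  -22 -> 22 -> 22 -> 110
  20 -> -20 -> 20 -> 100
  -31 -> 31 -> 31 -> 155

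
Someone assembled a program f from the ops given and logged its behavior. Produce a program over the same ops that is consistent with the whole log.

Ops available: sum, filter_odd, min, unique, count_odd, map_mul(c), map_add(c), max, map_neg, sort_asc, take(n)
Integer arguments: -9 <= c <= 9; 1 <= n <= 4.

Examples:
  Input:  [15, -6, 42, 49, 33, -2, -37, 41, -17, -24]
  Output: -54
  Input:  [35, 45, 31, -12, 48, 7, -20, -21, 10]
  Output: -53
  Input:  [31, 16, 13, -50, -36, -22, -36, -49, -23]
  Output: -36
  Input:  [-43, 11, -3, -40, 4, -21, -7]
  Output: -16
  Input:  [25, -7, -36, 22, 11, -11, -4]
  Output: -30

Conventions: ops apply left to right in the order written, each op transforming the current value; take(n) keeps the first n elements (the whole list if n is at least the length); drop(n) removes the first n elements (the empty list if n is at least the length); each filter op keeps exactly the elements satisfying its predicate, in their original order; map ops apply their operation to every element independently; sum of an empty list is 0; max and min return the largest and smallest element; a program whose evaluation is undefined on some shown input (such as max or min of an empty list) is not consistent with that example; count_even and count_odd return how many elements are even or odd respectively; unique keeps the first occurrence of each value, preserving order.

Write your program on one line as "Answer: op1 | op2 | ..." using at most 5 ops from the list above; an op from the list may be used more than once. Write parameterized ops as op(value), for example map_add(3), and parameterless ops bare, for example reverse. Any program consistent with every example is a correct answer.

unique | map_add(5) | map_neg | min

Check, running the answer program on each example:
  [15, -6, 42, 49, 33, -2, -37, 41, -17, -24] -> [15, -6, 42, 49, 33, -2, -37, 41, -17, -24] -> [20, -1, 47, 54, 38, 3, -32, 46, -12, -19] -> [-20, 1, -47, -54, -38, -3, 32, -46, 12, 19] -> -54
  [35, 45, 31, -12, 48, 7, -20, -21, 10] -> [35, 45, 31, -12, 48, 7, -20, -21, 10] -> [40, 50, 36, -7, 53, 12, -15, -16, 15] -> [-40, -50, -36, 7, -53, -12, 15, 16, -15] -> -53
  [31, 16, 13, -50, -36, -22, -36, -49, -23] -> [31, 16, 13, -50, -36, -22, -49, -23] -> [36, 21, 18, -45, -31, -17, -44, -18] -> [-36, -21, -18, 45, 31, 17, 44, 18] -> -36
  [-43, 11, -3, -40, 4, -21, -7] -> [-43, 11, -3, -40, 4, -21, -7] -> [-38, 16, 2, -35, 9, -16, -2] -> [38, -16, -2, 35, -9, 16, 2] -> -16
  [25, -7, -36, 22, 11, -11, -4] -> [25, -7, -36, 22, 11, -11, -4] -> [30, -2, -31, 27, 16, -6, 1] -> [-30, 2, 31, -27, -16, 6, -1] -> -30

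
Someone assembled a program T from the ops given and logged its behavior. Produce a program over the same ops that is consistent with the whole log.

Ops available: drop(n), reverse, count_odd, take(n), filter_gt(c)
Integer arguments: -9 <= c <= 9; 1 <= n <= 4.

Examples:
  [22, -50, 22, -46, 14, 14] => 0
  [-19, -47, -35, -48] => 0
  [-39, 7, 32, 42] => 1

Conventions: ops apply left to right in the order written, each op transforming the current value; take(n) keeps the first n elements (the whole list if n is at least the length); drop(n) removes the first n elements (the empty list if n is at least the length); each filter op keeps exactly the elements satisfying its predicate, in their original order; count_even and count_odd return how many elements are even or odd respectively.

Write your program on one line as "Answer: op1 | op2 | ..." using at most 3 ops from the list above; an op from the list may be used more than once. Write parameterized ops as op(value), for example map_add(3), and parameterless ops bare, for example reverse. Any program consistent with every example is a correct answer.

filter_gt(6) | reverse | count_odd

Check, running the answer program on each example:
  [22, -50, 22, -46, 14, 14] -> [22, 22, 14, 14] -> [14, 14, 22, 22] -> 0
  [-19, -47, -35, -48] -> [] -> [] -> 0
  [-39, 7, 32, 42] -> [7, 32, 42] -> [42, 32, 7] -> 1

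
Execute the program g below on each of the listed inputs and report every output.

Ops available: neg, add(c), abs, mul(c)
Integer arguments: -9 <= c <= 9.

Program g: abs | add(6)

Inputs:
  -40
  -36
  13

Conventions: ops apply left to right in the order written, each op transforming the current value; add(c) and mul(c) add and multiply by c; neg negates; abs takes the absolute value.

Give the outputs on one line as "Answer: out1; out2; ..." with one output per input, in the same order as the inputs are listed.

Execution, op by op:
  -40 -> 40 -> 46
  -36 -> 36 -> 42
  13 -> 13 -> 19

46; 42; 19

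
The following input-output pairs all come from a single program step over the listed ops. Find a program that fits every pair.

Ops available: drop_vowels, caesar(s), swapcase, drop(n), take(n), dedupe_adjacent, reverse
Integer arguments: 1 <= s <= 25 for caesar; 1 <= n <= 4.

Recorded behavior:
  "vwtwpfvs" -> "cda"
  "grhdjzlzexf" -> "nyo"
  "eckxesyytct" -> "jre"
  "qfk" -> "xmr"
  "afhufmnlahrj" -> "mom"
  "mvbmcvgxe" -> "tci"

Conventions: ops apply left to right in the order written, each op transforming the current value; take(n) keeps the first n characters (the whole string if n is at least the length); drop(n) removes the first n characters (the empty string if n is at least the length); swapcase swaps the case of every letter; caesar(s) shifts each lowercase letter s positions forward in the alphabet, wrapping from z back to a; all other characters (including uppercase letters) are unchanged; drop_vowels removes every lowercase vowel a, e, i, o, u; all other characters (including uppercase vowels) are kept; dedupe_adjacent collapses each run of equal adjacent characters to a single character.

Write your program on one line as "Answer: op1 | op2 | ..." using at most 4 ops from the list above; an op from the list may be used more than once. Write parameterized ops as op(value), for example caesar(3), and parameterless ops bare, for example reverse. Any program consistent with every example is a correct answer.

drop_vowels | dedupe_adjacent | caesar(7) | take(3)

Check, running the answer program on each example:
  "vwtwpfvs" -> "vwtwpfvs" -> "vwtwpfvs" -> "cdadwmcz" -> "cda"
  "grhdjzlzexf" -> "grhdjzlzxf" -> "grhdjzlzxf" -> "nyokqgsgem" -> "nyo"
  "eckxesyytct" -> "ckxsyytct" -> "ckxsytct" -> "jrezfaja" -> "jre"
  "qfk" -> "qfk" -> "qfk" -> "xmr" -> "xmr"
  "afhufmnlahrj" -> "fhfmnlhrj" -> "fhfmnlhrj" -> "momtusoyq" -> "mom"
  "mvbmcvgxe" -> "mvbmcvgx" -> "mvbmcvgx" -> "tcitjcne" -> "tci"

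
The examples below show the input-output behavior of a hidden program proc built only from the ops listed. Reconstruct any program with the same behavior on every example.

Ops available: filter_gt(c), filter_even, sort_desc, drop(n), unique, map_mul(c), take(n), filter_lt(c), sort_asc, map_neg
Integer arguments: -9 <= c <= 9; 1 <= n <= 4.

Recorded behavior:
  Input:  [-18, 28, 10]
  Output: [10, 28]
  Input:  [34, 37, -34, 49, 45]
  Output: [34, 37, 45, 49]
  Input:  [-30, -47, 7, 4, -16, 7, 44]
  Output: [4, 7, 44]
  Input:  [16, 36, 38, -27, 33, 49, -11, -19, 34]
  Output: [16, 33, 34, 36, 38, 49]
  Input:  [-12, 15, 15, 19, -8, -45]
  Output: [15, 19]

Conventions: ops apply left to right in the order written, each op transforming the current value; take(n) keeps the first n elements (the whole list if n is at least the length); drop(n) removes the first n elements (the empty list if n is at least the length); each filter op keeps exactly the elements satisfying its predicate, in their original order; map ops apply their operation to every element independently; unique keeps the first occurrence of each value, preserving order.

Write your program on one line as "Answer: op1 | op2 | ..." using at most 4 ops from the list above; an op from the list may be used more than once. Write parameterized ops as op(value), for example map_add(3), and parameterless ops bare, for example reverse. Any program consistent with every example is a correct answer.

sort_asc | filter_gt(-3) | unique

Check, running the answer program on each example:
  [-18, 28, 10] -> [-18, 10, 28] -> [10, 28] -> [10, 28]
  [34, 37, -34, 49, 45] -> [-34, 34, 37, 45, 49] -> [34, 37, 45, 49] -> [34, 37, 45, 49]
  [-30, -47, 7, 4, -16, 7, 44] -> [-47, -30, -16, 4, 7, 7, 44] -> [4, 7, 7, 44] -> [4, 7, 44]
  [16, 36, 38, -27, 33, 49, -11, -19, 34] -> [-27, -19, -11, 16, 33, 34, 36, 38, 49] -> [16, 33, 34, 36, 38, 49] -> [16, 33, 34, 36, 38, 49]
  [-12, 15, 15, 19, -8, -45] -> [-45, -12, -8, 15, 15, 19] -> [15, 15, 19] -> [15, 19]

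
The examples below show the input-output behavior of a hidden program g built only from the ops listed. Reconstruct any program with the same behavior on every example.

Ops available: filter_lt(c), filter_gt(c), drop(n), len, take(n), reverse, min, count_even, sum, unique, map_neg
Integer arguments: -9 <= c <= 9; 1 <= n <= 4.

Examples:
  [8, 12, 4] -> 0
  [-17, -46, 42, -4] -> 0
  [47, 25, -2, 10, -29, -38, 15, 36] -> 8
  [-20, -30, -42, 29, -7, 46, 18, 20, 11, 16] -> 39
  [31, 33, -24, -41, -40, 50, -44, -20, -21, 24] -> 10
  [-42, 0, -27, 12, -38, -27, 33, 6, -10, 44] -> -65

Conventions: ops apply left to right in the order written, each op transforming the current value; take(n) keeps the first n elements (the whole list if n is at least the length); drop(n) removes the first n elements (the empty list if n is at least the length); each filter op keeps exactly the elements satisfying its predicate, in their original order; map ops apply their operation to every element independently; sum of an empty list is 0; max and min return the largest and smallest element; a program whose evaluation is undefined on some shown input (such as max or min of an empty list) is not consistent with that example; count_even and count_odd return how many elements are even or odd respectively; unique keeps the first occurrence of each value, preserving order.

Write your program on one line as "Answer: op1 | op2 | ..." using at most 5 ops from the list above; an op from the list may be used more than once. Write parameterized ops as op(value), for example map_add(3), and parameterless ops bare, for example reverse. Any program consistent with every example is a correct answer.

reverse | drop(4) | take(2) | sum

Check, running the answer program on each example:
  [8, 12, 4] -> [4, 12, 8] -> [] -> [] -> 0
  [-17, -46, 42, -4] -> [-4, 42, -46, -17] -> [] -> [] -> 0
  [47, 25, -2, 10, -29, -38, 15, 36] -> [36, 15, -38, -29, 10, -2, 25, 47] -> [10, -2, 25, 47] -> [10, -2] -> 8
  [-20, -30, -42, 29, -7, 46, 18, 20, 11, 16] -> [16, 11, 20, 18, 46, -7, 29, -42, -30, -20] -> [46, -7, 29, -42, -30, -20] -> [46, -7] -> 39
  [31, 33, -24, -41, -40, 50, -44, -20, -21, 24] -> [24, -21, -20, -44, 50, -40, -41, -24, 33, 31] -> [50, -40, -41, -24, 33, 31] -> [50, -40] -> 10
  [-42, 0, -27, 12, -38, -27, 33, 6, -10, 44] -> [44, -10, 6, 33, -27, -38, 12, -27, 0, -42] -> [-27, -38, 12, -27, 0, -42] -> [-27, -38] -> -65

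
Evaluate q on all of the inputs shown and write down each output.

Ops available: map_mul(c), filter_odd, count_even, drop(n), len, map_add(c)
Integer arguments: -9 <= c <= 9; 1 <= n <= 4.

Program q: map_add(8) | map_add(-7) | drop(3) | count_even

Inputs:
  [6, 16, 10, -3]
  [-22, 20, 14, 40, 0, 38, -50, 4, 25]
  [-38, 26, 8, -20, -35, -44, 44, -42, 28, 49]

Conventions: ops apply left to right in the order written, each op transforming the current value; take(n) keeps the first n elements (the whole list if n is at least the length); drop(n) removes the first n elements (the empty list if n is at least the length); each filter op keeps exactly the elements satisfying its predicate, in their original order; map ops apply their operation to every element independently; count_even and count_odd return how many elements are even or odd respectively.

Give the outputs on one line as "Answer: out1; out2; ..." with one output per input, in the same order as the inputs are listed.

Execution, op by op:
  [6, 16, 10, -3] -> [14, 24, 18, 5] -> [7, 17, 11, -2] -> [-2] -> 1
  [-22, 20, 14, 40, 0, 38, -50, 4, 25] -> [-14, 28, 22, 48, 8, 46, -42, 12, 33] -> [-21, 21, 15, 41, 1, 39, -49, 5, 26] -> [41, 1, 39, -49, 5, 26] -> 1
  [-38, 26, 8, -20, -35, -44, 44, -42, 28, 49] -> [-30, 34, 16, -12, -27, -36, 52, -34, 36, 57] -> [-37, 27, 9, -19, -34, -43, 45, -41, 29, 50] -> [-19, -34, -43, 45, -41, 29, 50] -> 2

1; 1; 2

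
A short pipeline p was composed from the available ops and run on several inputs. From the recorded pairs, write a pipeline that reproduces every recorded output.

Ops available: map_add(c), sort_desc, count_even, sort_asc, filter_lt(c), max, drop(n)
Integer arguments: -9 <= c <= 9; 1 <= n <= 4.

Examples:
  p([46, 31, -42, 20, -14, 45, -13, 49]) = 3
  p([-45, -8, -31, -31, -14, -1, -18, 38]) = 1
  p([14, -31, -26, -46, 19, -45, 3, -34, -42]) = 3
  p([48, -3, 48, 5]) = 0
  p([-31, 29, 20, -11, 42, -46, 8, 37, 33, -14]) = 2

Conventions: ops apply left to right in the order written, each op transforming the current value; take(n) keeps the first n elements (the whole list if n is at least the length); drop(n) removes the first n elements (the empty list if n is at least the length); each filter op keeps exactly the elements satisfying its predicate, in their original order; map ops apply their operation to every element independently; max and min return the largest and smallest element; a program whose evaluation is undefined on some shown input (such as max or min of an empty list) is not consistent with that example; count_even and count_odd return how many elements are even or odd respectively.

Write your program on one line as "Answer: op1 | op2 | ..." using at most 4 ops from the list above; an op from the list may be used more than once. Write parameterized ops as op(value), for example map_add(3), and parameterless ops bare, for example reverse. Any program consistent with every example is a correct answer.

drop(4) | sort_desc | map_add(-7) | count_even

Check, running the answer program on each example:
  [46, 31, -42, 20, -14, 45, -13, 49] -> [-14, 45, -13, 49] -> [49, 45, -13, -14] -> [42, 38, -20, -21] -> 3
  [-45, -8, -31, -31, -14, -1, -18, 38] -> [-14, -1, -18, 38] -> [38, -1, -14, -18] -> [31, -8, -21, -25] -> 1
  [14, -31, -26, -46, 19, -45, 3, -34, -42] -> [19, -45, 3, -34, -42] -> [19, 3, -34, -42, -45] -> [12, -4, -41, -49, -52] -> 3
  [48, -3, 48, 5] -> [] -> [] -> [] -> 0
  [-31, 29, 20, -11, 42, -46, 8, 37, 33, -14] -> [42, -46, 8, 37, 33, -14] -> [42, 37, 33, 8, -14, -46] -> [35, 30, 26, 1, -21, -53] -> 2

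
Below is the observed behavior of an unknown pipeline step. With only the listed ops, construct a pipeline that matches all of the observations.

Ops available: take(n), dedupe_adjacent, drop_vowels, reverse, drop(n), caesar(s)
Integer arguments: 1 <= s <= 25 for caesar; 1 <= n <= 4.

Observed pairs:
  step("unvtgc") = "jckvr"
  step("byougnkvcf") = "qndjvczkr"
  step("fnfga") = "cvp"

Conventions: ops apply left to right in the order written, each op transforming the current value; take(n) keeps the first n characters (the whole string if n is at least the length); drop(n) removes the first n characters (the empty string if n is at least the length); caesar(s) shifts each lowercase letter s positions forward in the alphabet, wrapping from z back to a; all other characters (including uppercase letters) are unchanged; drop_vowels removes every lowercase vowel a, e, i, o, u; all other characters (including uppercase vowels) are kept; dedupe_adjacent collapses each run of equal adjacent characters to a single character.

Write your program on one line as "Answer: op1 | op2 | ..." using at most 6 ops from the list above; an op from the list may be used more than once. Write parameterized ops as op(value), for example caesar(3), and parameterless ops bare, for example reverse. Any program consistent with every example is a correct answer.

caesar(21) | reverse | caesar(20) | drop_vowels | reverse

Check, running the answer program on each example:
  "unvtgc" -> "piqobx" -> "xboqip" -> "rvikcj" -> "rvkcj" -> "jckvr"
  "byougnkvcf" -> "wtjpbifqxa" -> "axqfibpjtw" -> "urkzcvjdnq" -> "rkzcvjdnq" -> "qndjvczkr"
  "fnfga" -> "aiabv" -> "vbaia" -> "pvucu" -> "pvc" -> "cvp"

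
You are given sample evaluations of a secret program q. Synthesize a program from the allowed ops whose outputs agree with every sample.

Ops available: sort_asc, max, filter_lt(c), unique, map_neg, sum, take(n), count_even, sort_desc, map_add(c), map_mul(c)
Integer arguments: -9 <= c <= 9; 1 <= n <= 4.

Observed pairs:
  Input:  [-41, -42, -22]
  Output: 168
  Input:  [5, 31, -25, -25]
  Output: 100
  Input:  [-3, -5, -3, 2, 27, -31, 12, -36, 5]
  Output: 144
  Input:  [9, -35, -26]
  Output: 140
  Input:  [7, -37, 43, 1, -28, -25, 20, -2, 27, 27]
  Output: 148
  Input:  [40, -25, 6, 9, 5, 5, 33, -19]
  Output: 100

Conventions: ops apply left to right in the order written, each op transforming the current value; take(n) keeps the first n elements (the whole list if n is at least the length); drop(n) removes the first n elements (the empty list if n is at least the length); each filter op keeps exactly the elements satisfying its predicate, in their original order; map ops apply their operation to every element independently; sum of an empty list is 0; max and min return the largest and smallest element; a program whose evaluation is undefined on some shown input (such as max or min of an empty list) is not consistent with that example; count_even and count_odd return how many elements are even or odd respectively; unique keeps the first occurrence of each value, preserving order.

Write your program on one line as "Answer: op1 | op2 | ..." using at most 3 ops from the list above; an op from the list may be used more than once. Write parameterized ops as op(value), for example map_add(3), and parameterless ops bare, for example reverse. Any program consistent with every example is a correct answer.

filter_lt(-8) | map_mul(-4) | max

Check, running the answer program on each example:
  [-41, -42, -22] -> [-41, -42, -22] -> [164, 168, 88] -> 168
  [5, 31, -25, -25] -> [-25, -25] -> [100, 100] -> 100
  [-3, -5, -3, 2, 27, -31, 12, -36, 5] -> [-31, -36] -> [124, 144] -> 144
  [9, -35, -26] -> [-35, -26] -> [140, 104] -> 140
  [7, -37, 43, 1, -28, -25, 20, -2, 27, 27] -> [-37, -28, -25] -> [148, 112, 100] -> 148
  [40, -25, 6, 9, 5, 5, 33, -19] -> [-25, -19] -> [100, 76] -> 100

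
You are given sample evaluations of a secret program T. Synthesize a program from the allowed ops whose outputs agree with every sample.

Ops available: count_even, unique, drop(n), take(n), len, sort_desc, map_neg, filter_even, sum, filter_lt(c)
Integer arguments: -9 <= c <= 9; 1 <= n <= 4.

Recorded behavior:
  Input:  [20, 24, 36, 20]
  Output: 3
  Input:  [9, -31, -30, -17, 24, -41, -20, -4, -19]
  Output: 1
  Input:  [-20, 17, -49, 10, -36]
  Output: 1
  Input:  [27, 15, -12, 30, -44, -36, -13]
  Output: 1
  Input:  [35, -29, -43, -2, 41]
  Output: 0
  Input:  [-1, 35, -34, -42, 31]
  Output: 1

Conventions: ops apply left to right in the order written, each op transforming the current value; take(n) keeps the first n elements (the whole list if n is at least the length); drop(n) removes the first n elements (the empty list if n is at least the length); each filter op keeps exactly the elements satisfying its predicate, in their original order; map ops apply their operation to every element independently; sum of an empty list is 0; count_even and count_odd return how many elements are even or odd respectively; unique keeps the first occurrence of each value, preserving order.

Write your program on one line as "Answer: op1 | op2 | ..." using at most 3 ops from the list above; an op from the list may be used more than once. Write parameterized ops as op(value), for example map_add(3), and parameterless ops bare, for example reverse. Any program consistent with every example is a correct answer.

take(3) | count_even

Check, running the answer program on each example:
  [20, 24, 36, 20] -> [20, 24, 36] -> 3
  [9, -31, -30, -17, 24, -41, -20, -4, -19] -> [9, -31, -30] -> 1
  [-20, 17, -49, 10, -36] -> [-20, 17, -49] -> 1
  [27, 15, -12, 30, -44, -36, -13] -> [27, 15, -12] -> 1
  [35, -29, -43, -2, 41] -> [35, -29, -43] -> 0
  [-1, 35, -34, -42, 31] -> [-1, 35, -34] -> 1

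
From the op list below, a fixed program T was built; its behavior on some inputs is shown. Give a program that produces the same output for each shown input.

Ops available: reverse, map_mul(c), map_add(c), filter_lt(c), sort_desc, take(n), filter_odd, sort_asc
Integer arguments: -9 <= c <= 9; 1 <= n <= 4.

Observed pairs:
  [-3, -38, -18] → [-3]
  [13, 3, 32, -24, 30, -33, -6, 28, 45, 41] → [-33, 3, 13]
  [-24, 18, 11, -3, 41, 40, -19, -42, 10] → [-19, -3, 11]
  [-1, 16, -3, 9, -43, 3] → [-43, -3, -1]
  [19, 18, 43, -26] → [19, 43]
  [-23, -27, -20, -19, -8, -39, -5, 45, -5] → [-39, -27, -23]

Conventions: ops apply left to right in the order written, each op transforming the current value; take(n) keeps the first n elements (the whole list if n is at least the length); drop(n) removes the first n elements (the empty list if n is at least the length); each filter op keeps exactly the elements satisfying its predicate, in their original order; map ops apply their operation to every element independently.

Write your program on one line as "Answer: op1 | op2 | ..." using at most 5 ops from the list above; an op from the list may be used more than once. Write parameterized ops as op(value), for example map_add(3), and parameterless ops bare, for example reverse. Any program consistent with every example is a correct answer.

sort_desc | reverse | filter_odd | take(3)

Check, running the answer program on each example:
  [-3, -38, -18] -> [-3, -18, -38] -> [-38, -18, -3] -> [-3] -> [-3]
  [13, 3, 32, -24, 30, -33, -6, 28, 45, 41] -> [45, 41, 32, 30, 28, 13, 3, -6, -24, -33] -> [-33, -24, -6, 3, 13, 28, 30, 32, 41, 45] -> [-33, 3, 13, 41, 45] -> [-33, 3, 13]
  [-24, 18, 11, -3, 41, 40, -19, -42, 10] -> [41, 40, 18, 11, 10, -3, -19, -24, -42] -> [-42, -24, -19, -3, 10, 11, 18, 40, 41] -> [-19, -3, 11, 41] -> [-19, -3, 11]
  [-1, 16, -3, 9, -43, 3] -> [16, 9, 3, -1, -3, -43] -> [-43, -3, -1, 3, 9, 16] -> [-43, -3, -1, 3, 9] -> [-43, -3, -1]
  [19, 18, 43, -26] -> [43, 19, 18, -26] -> [-26, 18, 19, 43] -> [19, 43] -> [19, 43]
  [-23, -27, -20, -19, -8, -39, -5, 45, -5] -> [45, -5, -5, -8, -19, -20, -23, -27, -39] -> [-39, -27, -23, -20, -19, -8, -5, -5, 45] -> [-39, -27, -23, -19, -5, -5, 45] -> [-39, -27, -23]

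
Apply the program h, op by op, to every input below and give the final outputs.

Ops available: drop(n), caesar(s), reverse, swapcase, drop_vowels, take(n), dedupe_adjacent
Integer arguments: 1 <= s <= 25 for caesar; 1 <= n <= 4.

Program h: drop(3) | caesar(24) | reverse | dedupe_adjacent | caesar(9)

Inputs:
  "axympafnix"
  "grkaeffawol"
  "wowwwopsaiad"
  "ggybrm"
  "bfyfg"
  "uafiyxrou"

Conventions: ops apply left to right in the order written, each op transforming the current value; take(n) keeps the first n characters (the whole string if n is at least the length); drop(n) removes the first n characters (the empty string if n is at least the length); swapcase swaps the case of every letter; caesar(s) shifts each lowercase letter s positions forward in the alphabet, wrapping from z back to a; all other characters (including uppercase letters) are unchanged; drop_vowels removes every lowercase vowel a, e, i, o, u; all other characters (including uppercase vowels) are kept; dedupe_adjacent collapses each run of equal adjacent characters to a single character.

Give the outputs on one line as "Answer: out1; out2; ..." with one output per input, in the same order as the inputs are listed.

Execution, op by op:
  "axympafnix" -> "mpafnix" -> "knydlgv" -> "vgldynk" -> "vgldynk" -> "epumhwt"
  "grkaeffawol" -> "aeffawol" -> "ycddyumj" -> "jmuyddcy" -> "jmuydcy" -> "svdhmlh"
  "wowwwopsaiad" -> "wwopsaiad" -> "uumnqygyb" -> "bygyqnmuu" -> "bygyqnmu" -> "khphzwvd"
  "ggybrm" -> "brm" -> "zpk" -> "kpz" -> "kpz" -> "tyi"
  "bfyfg" -> "fg" -> "de" -> "ed" -> "ed" -> "nm"
  "uafiyxrou" -> "iyxrou" -> "gwvpms" -> "smpvwg" -> "smpvwg" -> "bvyefp"

"epumhwt"; "svdhmlh"; "khphzwvd"; "tyi"; "nm"; "bvyefp"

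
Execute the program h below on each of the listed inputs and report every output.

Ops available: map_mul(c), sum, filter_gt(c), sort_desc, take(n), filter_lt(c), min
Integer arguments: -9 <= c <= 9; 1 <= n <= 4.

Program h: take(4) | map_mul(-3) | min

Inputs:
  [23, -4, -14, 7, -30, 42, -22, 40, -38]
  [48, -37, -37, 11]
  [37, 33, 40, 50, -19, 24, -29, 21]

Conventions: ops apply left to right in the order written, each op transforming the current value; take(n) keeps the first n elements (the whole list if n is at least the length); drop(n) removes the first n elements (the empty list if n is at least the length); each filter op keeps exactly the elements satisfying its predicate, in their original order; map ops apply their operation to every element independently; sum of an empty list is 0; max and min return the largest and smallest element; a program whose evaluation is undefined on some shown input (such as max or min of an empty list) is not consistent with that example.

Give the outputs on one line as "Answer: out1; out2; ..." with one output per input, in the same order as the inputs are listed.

Execution, op by op:
  [23, -4, -14, 7, -30, 42, -22, 40, -38] -> [23, -4, -14, 7] -> [-69, 12, 42, -21] -> -69
  [48, -37, -37, 11] -> [48, -37, -37, 11] -> [-144, 111, 111, -33] -> -144
  [37, 33, 40, 50, -19, 24, -29, 21] -> [37, 33, 40, 50] -> [-111, -99, -120, -150] -> -150

-69; -144; -150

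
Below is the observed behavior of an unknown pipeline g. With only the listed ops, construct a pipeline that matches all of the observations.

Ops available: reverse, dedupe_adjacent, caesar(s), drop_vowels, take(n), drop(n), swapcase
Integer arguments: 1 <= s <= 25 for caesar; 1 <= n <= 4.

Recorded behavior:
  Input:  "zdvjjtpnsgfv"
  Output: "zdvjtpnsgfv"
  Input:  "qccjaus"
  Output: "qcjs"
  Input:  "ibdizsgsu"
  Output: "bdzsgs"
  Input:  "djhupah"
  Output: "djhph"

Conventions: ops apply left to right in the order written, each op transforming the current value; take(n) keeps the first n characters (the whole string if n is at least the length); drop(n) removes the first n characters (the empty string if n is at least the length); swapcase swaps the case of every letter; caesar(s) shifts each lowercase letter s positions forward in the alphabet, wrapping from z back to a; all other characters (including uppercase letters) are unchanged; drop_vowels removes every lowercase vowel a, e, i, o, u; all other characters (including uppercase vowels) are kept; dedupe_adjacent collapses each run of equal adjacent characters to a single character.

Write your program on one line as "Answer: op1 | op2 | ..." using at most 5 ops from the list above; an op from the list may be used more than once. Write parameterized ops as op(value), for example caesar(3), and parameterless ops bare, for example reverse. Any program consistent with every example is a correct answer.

drop_vowels | swapcase | dedupe_adjacent | swapcase

Check, running the answer program on each example:
  "zdvjjtpnsgfv" -> "zdvjjtpnsgfv" -> "ZDVJJTPNSGFV" -> "ZDVJTPNSGFV" -> "zdvjtpnsgfv"
  "qccjaus" -> "qccjs" -> "QCCJS" -> "QCJS" -> "qcjs"
  "ibdizsgsu" -> "bdzsgs" -> "BDZSGS" -> "BDZSGS" -> "bdzsgs"
  "djhupah" -> "djhph" -> "DJHPH" -> "DJHPH" -> "djhph"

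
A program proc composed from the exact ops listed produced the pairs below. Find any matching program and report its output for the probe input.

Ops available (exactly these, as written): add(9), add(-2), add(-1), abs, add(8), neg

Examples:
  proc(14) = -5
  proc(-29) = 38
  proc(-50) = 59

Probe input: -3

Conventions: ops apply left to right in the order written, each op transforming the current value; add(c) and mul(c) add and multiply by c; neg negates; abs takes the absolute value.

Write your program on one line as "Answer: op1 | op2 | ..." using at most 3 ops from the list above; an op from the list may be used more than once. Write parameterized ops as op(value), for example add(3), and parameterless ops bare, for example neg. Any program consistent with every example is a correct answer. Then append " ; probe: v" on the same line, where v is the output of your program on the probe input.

neg | add(9) ; probe: 12

Check, running the answer program on each example:
  14 -> -14 -> -5
  -29 -> 29 -> 38
  -50 -> 50 -> 59
  probe: -3 -> 3 -> 12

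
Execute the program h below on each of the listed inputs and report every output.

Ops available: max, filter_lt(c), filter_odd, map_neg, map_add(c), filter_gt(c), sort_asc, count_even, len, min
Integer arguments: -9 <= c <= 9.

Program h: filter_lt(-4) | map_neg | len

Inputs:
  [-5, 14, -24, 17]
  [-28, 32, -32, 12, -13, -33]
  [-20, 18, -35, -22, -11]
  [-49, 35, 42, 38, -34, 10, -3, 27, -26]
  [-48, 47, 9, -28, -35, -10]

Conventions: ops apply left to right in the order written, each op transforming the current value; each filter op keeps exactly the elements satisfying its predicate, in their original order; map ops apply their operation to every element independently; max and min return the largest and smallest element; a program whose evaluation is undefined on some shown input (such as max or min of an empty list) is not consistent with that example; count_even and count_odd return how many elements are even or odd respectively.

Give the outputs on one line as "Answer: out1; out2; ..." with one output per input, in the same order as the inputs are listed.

2; 4; 4; 3; 4

Execution, op by op:
  [-5, 14, -24, 17] -> [-5, -24] -> [5, 24] -> 2
  [-28, 32, -32, 12, -13, -33] -> [-28, -32, -13, -33] -> [28, 32, 13, 33] -> 4
  [-20, 18, -35, -22, -11] -> [-20, -35, -22, -11] -> [20, 35, 22, 11] -> 4
  [-49, 35, 42, 38, -34, 10, -3, 27, -26] -> [-49, -34, -26] -> [49, 34, 26] -> 3
  [-48, 47, 9, -28, -35, -10] -> [-48, -28, -35, -10] -> [48, 28, 35, 10] -> 4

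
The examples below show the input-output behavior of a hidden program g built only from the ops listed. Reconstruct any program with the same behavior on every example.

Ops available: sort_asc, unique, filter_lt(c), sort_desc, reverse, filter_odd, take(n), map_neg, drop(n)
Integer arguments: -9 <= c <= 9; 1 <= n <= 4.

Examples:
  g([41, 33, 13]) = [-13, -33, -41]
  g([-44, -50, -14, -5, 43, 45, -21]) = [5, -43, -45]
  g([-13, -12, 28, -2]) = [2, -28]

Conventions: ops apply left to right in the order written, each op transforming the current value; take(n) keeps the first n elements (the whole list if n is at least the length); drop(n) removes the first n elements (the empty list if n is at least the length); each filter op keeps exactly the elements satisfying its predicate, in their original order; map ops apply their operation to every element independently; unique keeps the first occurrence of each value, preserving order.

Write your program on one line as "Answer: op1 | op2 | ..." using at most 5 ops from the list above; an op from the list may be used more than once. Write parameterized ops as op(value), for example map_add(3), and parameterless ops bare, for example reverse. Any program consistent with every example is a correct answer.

map_neg | reverse | sort_asc | reverse | filter_lt(9)

Check, running the answer program on each example:
  [41, 33, 13] -> [-41, -33, -13] -> [-13, -33, -41] -> [-41, -33, -13] -> [-13, -33, -41] -> [-13, -33, -41]
  [-44, -50, -14, -5, 43, 45, -21] -> [44, 50, 14, 5, -43, -45, 21] -> [21, -45, -43, 5, 14, 50, 44] -> [-45, -43, 5, 14, 21, 44, 50] -> [50, 44, 21, 14, 5, -43, -45] -> [5, -43, -45]
  [-13, -12, 28, -2] -> [13, 12, -28, 2] -> [2, -28, 12, 13] -> [-28, 2, 12, 13] -> [13, 12, 2, -28] -> [2, -28]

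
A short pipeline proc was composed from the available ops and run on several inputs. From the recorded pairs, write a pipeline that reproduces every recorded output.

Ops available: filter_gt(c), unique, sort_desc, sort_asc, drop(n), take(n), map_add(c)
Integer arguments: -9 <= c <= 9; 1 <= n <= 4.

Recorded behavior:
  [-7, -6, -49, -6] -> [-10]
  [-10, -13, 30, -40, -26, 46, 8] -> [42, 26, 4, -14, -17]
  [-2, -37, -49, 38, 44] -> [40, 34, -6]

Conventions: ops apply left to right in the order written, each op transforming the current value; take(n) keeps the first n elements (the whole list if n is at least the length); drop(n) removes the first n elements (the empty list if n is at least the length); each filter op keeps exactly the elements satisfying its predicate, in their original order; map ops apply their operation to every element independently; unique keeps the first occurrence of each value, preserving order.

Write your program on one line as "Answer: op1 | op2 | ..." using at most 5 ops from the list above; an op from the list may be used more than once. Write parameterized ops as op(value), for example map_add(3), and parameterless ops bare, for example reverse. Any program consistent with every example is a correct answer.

sort_asc | drop(2) | sort_desc | unique | map_add(-4)

Check, running the answer program on each example:
  [-7, -6, -49, -6] -> [-49, -7, -6, -6] -> [-6, -6] -> [-6, -6] -> [-6] -> [-10]
  [-10, -13, 30, -40, -26, 46, 8] -> [-40, -26, -13, -10, 8, 30, 46] -> [-13, -10, 8, 30, 46] -> [46, 30, 8, -10, -13] -> [46, 30, 8, -10, -13] -> [42, 26, 4, -14, -17]
  [-2, -37, -49, 38, 44] -> [-49, -37, -2, 38, 44] -> [-2, 38, 44] -> [44, 38, -2] -> [44, 38, -2] -> [40, 34, -6]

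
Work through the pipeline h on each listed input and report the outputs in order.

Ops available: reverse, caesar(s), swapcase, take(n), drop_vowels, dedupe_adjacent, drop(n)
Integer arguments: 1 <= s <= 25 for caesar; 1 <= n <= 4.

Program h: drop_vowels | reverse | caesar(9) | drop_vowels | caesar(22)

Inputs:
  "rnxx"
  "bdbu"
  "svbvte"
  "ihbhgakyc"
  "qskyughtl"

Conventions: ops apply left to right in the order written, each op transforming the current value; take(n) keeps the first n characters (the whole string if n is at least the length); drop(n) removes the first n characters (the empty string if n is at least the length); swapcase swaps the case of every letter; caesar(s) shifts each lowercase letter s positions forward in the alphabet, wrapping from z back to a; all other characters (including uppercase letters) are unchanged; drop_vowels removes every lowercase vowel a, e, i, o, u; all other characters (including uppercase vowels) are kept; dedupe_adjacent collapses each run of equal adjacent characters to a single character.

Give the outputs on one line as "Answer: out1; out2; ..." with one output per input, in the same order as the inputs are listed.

"ccs"; "gig"; "ygx"; "hdplmgm"; "ymldpxv"

Execution, op by op:
  "rnxx" -> "rnxx" -> "xxnr" -> "ggwa" -> "ggw" -> "ccs"
  "bdbu" -> "bdb" -> "bdb" -> "kmk" -> "kmk" -> "gig"
  "svbvte" -> "svbvt" -> "tvbvs" -> "cekeb" -> "ckb" -> "ygx"
  "ihbhgakyc" -> "hbhgkyc" -> "cykghbh" -> "lhtpqkq" -> "lhtpqkq" -> "hdplmgm"
  "qskyughtl" -> "qskyghtl" -> "lthgyksq" -> "ucqphtbz" -> "cqphtbz" -> "ymldpxv"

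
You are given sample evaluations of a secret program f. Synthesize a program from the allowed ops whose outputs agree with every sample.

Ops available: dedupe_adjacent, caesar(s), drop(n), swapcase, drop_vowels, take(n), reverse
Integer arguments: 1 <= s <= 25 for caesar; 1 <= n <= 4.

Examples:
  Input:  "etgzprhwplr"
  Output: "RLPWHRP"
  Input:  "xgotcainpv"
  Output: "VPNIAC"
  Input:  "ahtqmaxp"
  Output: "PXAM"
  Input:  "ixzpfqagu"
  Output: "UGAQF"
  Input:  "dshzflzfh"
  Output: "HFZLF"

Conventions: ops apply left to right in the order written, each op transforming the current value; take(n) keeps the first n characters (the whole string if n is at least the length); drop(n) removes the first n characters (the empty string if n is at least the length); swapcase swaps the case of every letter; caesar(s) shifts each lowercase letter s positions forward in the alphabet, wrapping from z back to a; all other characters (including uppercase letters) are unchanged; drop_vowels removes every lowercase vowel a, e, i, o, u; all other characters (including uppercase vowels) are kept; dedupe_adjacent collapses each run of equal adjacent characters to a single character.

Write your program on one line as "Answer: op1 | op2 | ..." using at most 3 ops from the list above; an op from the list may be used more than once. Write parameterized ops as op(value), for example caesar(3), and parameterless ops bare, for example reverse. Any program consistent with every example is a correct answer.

drop(4) | reverse | swapcase

Check, running the answer program on each example:
  "etgzprhwplr" -> "prhwplr" -> "rlpwhrp" -> "RLPWHRP"
  "xgotcainpv" -> "cainpv" -> "vpniac" -> "VPNIAC"
  "ahtqmaxp" -> "maxp" -> "pxam" -> "PXAM"
  "ixzpfqagu" -> "fqagu" -> "ugaqf" -> "UGAQF"
  "dshzflzfh" -> "flzfh" -> "hfzlf" -> "HFZLF"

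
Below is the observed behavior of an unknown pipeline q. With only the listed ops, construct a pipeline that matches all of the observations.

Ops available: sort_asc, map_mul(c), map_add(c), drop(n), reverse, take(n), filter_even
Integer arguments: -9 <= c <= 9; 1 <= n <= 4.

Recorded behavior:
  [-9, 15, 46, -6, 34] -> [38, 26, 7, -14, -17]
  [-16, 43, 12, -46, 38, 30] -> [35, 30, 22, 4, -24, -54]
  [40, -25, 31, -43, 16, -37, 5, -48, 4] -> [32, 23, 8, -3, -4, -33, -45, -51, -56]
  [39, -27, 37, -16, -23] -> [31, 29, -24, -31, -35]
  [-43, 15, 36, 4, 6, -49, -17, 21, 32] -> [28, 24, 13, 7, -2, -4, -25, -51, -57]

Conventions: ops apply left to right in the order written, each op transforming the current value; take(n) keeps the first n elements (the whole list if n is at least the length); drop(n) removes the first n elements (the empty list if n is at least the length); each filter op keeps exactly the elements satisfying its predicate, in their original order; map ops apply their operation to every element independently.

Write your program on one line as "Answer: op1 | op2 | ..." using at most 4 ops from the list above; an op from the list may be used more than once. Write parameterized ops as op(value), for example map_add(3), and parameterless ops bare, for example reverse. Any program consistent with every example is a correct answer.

map_add(-8) | reverse | sort_asc | reverse

Check, running the answer program on each example:
  [-9, 15, 46, -6, 34] -> [-17, 7, 38, -14, 26] -> [26, -14, 38, 7, -17] -> [-17, -14, 7, 26, 38] -> [38, 26, 7, -14, -17]
  [-16, 43, 12, -46, 38, 30] -> [-24, 35, 4, -54, 30, 22] -> [22, 30, -54, 4, 35, -24] -> [-54, -24, 4, 22, 30, 35] -> [35, 30, 22, 4, -24, -54]
  [40, -25, 31, -43, 16, -37, 5, -48, 4] -> [32, -33, 23, -51, 8, -45, -3, -56, -4] -> [-4, -56, -3, -45, 8, -51, 23, -33, 32] -> [-56, -51, -45, -33, -4, -3, 8, 23, 32] -> [32, 23, 8, -3, -4, -33, -45, -51, -56]
  [39, -27, 37, -16, -23] -> [31, -35, 29, -24, -31] -> [-31, -24, 29, -35, 31] -> [-35, -31, -24, 29, 31] -> [31, 29, -24, -31, -35]
  [-43, 15, 36, 4, 6, -49, -17, 21, 32] -> [-51, 7, 28, -4, -2, -57, -25, 13, 24] -> [24, 13, -25, -57, -2, -4, 28, 7, -51] -> [-57, -51, -25, -4, -2, 7, 13, 24, 28] -> [28, 24, 13, 7, -2, -4, -25, -51, -57]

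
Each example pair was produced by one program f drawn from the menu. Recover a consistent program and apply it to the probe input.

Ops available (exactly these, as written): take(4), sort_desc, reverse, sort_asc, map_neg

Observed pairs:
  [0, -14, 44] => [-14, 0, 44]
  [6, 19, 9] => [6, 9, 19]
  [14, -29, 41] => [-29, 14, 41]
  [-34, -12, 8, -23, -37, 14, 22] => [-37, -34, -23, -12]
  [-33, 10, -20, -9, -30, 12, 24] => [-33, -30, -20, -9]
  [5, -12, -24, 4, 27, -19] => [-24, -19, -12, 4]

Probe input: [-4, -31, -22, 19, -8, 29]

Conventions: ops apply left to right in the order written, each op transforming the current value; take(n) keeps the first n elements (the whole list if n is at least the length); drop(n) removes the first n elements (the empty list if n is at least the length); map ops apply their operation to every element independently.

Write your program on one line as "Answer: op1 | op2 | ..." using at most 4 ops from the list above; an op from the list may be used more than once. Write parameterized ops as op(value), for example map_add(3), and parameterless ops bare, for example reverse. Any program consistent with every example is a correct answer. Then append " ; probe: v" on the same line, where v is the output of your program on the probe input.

reverse | sort_asc | take(4) ; probe: [-31, -22, -8, -4]

Check, running the answer program on each example:
  [0, -14, 44] -> [44, -14, 0] -> [-14, 0, 44] -> [-14, 0, 44]
  [6, 19, 9] -> [9, 19, 6] -> [6, 9, 19] -> [6, 9, 19]
  [14, -29, 41] -> [41, -29, 14] -> [-29, 14, 41] -> [-29, 14, 41]
  [-34, -12, 8, -23, -37, 14, 22] -> [22, 14, -37, -23, 8, -12, -34] -> [-37, -34, -23, -12, 8, 14, 22] -> [-37, -34, -23, -12]
  [-33, 10, -20, -9, -30, 12, 24] -> [24, 12, -30, -9, -20, 10, -33] -> [-33, -30, -20, -9, 10, 12, 24] -> [-33, -30, -20, -9]
  [5, -12, -24, 4, 27, -19] -> [-19, 27, 4, -24, -12, 5] -> [-24, -19, -12, 4, 5, 27] -> [-24, -19, -12, 4]
  probe: [-4, -31, -22, 19, -8, 29] -> [29, -8, 19, -22, -31, -4] -> [-31, -22, -8, -4, 19, 29] -> [-31, -22, -8, -4]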